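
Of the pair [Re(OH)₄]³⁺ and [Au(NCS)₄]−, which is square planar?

[Au(NCS)₄]−

For [Re(OH)₄]³⁺: Each hydroxide is −1; balancing the +3 overall charge requires Re(VII). Group 7 minus oxidation state 7 gives a d⁰ configuration. A d⁰ ion has no crystal-field stabilisation preference between square planar and tetrahedral, so four ligands adopt the sterically favoured tetrahedral geometry. → tetrahedral.
For [Au(NCS)₄]−: Each isothiocyanate is −1; balancing the −1 overall charge requires Au(III). Group 11 minus oxidation state 3 gives a d⁸ configuration. A 5d d⁸ ion has a large crystal-field splitting; square planar leaves the high-energy d_{x²−y²} orbital empty and maximises CFSE. → square planar.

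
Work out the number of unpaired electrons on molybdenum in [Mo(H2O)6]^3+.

Summing ligand charges against the +3 overall charge gives an oxidation state of +3 for molybdenum.
Mo sits in group 6, so the d-electron count is 6 − 3 = 3.
In an octahedral field the d³ configuration is t₂g³e_g⁰ (only one arrangement possible), giving 3 unpaired electrons.

3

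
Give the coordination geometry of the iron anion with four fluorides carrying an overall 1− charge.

tetrahedral

Summing ligand charges against the −1 overall charge gives an oxidation state of +3 for iron.
Group 8 minus oxidation state 3 gives a d⁵ configuration.
Coordination number: 4.
Fluoride is a weak-field ligand.
A high-spin d⁵ ion has zero CFSE in either geometry, so four ligands adopt the sterically favoured tetrahedral geometry.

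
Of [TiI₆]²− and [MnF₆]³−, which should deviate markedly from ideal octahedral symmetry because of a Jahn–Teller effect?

[MnF₆]³−

[TiI₆]²−: Summing ligand charges against the −2 overall charge gives an oxidation state of +4 for titanium. Ti sits in group 4, so the d-electron count is 4 − 4 = 0. The d⁰ configuration leaves the e_g set evenly filled (or empty) — no strong Jahn–Teller driving force.
[MnF₆]³−: Summing ligand charges against the −3 overall charge gives an oxidation state of +3 for manganese. Mn sits in group 7, so the d-electron count is 7 − 3 = 4. Fluoride is a weak-field ligand for a first-row metal, so the complex is high-spin. The t₂g³e_g¹ (high-spin) configuration has an unevenly filled e_g set; the Jahn–Teller theorem predicts a tetragonal distortion (typically axial elongation) to lift the degeneracy.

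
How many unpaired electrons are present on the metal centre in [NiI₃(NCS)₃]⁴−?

2

Ligand charges: each iodide is −1; each isothiocyanate is −1. With an overall charge of −4 the nickel centre must be in the +2 oxidation state.
Ni sits in group 10, so the d-electron count is 10 − 2 = 8.
In an octahedral field the d⁸ configuration is t₂g⁶e_g² (only one arrangement possible), giving 2 unpaired electrons.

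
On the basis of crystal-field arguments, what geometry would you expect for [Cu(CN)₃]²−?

trigonal planar

Each cyanide is −1; balancing the −2 overall charge requires Cu(I).
Copper is a group-11 element; Cu(I) is therefore d¹⁰.
Coordination number: 3.
Three ligands around a d¹⁰ centre minimise repulsion in a trigonal-planar arrangement.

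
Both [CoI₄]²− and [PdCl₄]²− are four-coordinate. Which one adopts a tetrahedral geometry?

For [CoI₄]²−: Summing ligand charges against the −2 overall charge gives an oxidation state of +2 for cobalt. Cobalt is a group-9 element; Co(II) is therefore d⁷. For a high-spin 3d d⁷ ion with weak-field ligands the small Δₜ gives little square-planar CFSE advantage, so four ligands adopt the sterically favoured tetrahedral geometry. → tetrahedral.
For [PdCl₄]²−: Summing ligand charges against the −2 overall charge gives an oxidation state of +2 for palladium. Group 10 minus oxidation state 2 gives a d⁸ configuration. A 4d d⁸ ion has a large crystal-field splitting; square planar leaves the high-energy d_{x²−y²} orbital empty and maximises CFSE. → square planar.

[CoI₄]²−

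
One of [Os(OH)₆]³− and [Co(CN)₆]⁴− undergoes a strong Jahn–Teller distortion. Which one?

[Co(CN)₆]⁴−

[Os(OH)₆]³−: Summing ligand charges against the −3 overall charge gives an oxidation state of +3 for osmium. Osmium is a group-8 element; Os(III) is therefore d⁵. A 5d ion has a large Δₒ and is invariably low-spin. The d⁵ configuration leaves the e_g set evenly filled (or empty) — no strong Jahn–Teller driving force.
[Co(CN)₆]⁴−: Each cyanide is −1; balancing the −4 overall charge requires Co(II). Co sits in group 9, so the d-electron count is 9 − 2 = 7. Cyanide is a strong-field ligand (high in the spectrochemical series) for a first-row metal, so the complex is low-spin. The t₂g⁶e_g¹ (low-spin) configuration has an unevenly filled e_g set; the Jahn–Teller theorem predicts a tetragonal distortion (typically axial elongation) to lift the degeneracy.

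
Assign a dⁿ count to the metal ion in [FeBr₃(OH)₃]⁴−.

Each bromide is −1; each hydroxide is −1; balancing the −4 overall charge requires Fe(II).
Iron is a group-8 element; Fe(II) is therefore d⁶.

d⁶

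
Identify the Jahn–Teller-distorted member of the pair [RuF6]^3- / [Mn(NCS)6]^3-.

[Mn(NCS)6]^3-

[RuF6]^3-: Each fluoride is −1; balancing the −3 overall charge requires Ru(III). Ruthenium is a group-8 element; Ru(III) is therefore d⁵. A 4d ion has a large Δₒ and is invariably low-spin. The d⁵ configuration leaves the e_g set evenly filled (or empty) — no strong Jahn–Teller driving force.
[Mn(NCS)6]^3-: Summing ligand charges against the −3 overall charge gives an oxidation state of +3 for manganese. Group 7 minus oxidation state 3 gives a d⁴ configuration. Isothiocyanate is a weak-field ligand for a first-row metal, so the complex is high-spin. The t₂g³e_g¹ (high-spin) configuration has an unevenly filled e_g set; the Jahn–Teller theorem predicts a tetragonal distortion (typically axial elongation) to lift the degeneracy.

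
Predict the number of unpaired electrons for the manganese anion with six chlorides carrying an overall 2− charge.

3 unpaired electrons

Each chloride is −1; balancing the −2 overall charge requires Mn(IV).
Manganese is a group-7 element; Mn(IV) is therefore d³.
In an octahedral field the d³ configuration is t₂g³e_g⁰ (only one arrangement possible), giving 3 unpaired electrons.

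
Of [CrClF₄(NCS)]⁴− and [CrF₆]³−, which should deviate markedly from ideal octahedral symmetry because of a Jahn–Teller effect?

[CrClF₄(NCS)]⁴−

[CrClF₄(NCS)]⁴−: Each chloride is −1; each fluoride is −1; each isothiocyanate is −1; balancing the −4 overall charge requires Cr(II). Group 6 minus oxidation state 2 gives a d⁴ configuration. Chloride, fluoride, and isothiocyanate are weak-field ligands for a first-row metal, so the complex is high-spin. The t₂g³e_g¹ (high-spin) configuration has an unevenly filled e_g set; the Jahn–Teller theorem predicts a tetragonal distortion (typically axial elongation) to lift the degeneracy.
[CrF₆]³−: Each fluoride is −1; balancing the −3 overall charge requires Cr(III). Cr sits in group 6, so the d-electron count is 6 − 3 = 3. The d³ configuration leaves the e_g set evenly filled (or empty) — no strong Jahn–Teller driving force.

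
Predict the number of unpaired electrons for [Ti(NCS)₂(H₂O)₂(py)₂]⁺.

Each isothiocyanate is −1; water is neutral; pyridine is neutral; balancing the +1 overall charge requires Ti(III).
Ti sits in group 4, so the d-electron count is 4 − 3 = 1.
In an octahedral field the d¹ configuration is t₂g¹e_g⁰ (only one arrangement possible), giving 1 unpaired electron.

1 unpaired electron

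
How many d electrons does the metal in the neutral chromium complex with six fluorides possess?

Summing ligand charges against the 0 overall charge gives an oxidation state of +6 for chromium.
Cr sits in group 6, so the d-electron count is 6 − 6 = 0.

d⁰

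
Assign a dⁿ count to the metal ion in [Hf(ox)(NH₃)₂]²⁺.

d⁰

Each oxalate is −2; ammonia is neutral; balancing the +2 overall charge requires Hf(IV).
Hafnium is a group-4 element; Hf(IV) is therefore d⁰.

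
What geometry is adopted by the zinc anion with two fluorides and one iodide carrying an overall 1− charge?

trigonal planar

Summing ligand charges against the −1 overall charge gives an oxidation state of +2 for zinc.
Zn sits in group 12, so the d-electron count is 12 − 2 = 10.
With 3 monodentate ligands the coordination number is 3.
Three ligands around a d¹⁰ centre minimise repulsion in a trigonal-planar arrangement.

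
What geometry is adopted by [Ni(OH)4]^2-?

Summing ligand charges against the −2 overall charge gives an oxidation state of +2 for nickel.
Group 10 minus oxidation state 2 gives a d⁸ configuration.
Coordination number: 4.
Hydroxide is a weak-field ligand.
With weak-field ligands the CFSE gain from square planar is small, so a 3d d⁸ ion takes the sterically preferred tetrahedral geometry.

tetrahedral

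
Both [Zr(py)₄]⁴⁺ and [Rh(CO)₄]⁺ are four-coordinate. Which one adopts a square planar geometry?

For [Zr(py)₄]⁴⁺: Ligand charges: pyridine is neutral. With an overall charge of +4 the zirconium centre must be in the +4 oxidation state. Zirconium is a group-4 element; Zr(IV) is therefore d⁰. A d⁰ ion has no crystal-field stabilisation preference between square planar and tetrahedral, so four ligands adopt the sterically favoured tetrahedral geometry. → tetrahedral.
For [Rh(CO)₄]⁺: Ligand charges: carbonyl is neutral. With an overall charge of +1 the rhodium centre must be in the +1 oxidation state. Rh sits in group 9, so the d-electron count is 9 − 1 = 8. A 4d d⁸ ion has a large crystal-field splitting; square planar leaves the high-energy d_{x²−y²} orbital empty and maximises CFSE. → square planar.

[Rh(CO)₄]⁺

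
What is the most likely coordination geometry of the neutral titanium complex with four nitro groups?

Ligand charges: each nitro (N-bound nitrite) is −1. With an overall charge of 0 the titanium centre must be in the +4 oxidation state.
Group 4 minus oxidation state 4 gives a d⁰ configuration.
Coordination number: 4.
A d⁰ ion has no crystal-field stabilisation preference between square planar and tetrahedral, so four ligands adopt the sterically favoured tetrahedral geometry.

tetrahedral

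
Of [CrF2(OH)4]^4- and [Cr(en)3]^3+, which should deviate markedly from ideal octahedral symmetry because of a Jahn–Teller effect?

[CrF2(OH)4]^4-: Ligand charges: each fluoride is −1; each hydroxide is −1. With an overall charge of −4 the chromium centre must be in the +2 oxidation state. Group 6 minus oxidation state 2 gives a d⁴ configuration. Fluoride and hydroxide are weak-field ligands for a first-row metal, so the complex is high-spin. The t₂g³e_g¹ (high-spin) configuration has an unevenly filled e_g set; the Jahn–Teller theorem predicts a tetragonal distortion (typically axial elongation) to lift the degeneracy.
[Cr(en)3]^3+: Ethylenediamine is neutral; balancing the +3 overall charge requires Cr(III). Chromium is a group-6 element; Cr(III) is therefore d³. The d³ configuration leaves the e_g set evenly filled (or empty) — no strong Jahn–Teller driving force.

[CrF2(OH)4]^4-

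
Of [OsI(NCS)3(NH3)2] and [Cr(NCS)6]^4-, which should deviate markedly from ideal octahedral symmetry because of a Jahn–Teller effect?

[Cr(NCS)6]^4-

[OsI(NCS)3(NH3)2]: Each iodide is −1; each isothiocyanate is −1; ammonia is neutral; balancing the 0 overall charge requires Os(IV). Os sits in group 8, so the d-electron count is 8 − 4 = 4. A 5d ion has a large Δₒ and is invariably low-spin. The d⁴ configuration leaves the e_g set evenly filled (or empty) — no strong Jahn–Teller driving force.
[Cr(NCS)6]^4-: Ligand charges: each isothiocyanate is −1. With an overall charge of −4 the chromium centre must be in the +2 oxidation state. Cr sits in group 6, so the d-electron count is 6 − 2 = 4. Isothiocyanate is a weak-field ligand for a first-row metal, so the complex is high-spin. The t₂g³e_g¹ (high-spin) configuration has an unevenly filled e_g set; the Jahn–Teller theorem predicts a tetragonal distortion (typically axial elongation) to lift the degeneracy.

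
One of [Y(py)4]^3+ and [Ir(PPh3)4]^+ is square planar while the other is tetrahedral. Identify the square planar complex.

[Ir(PPh3)4]^+

For [Y(py)4]^3+: Ligand charges: pyridine is neutral. With an overall charge of +3 the yttrium centre must be in the +3 oxidation state. Yttrium is a group-3 element; Y(III) is therefore d⁰. A d⁰ ion has no crystal-field stabilisation preference between square planar and tetrahedral, so four ligands adopt the sterically favoured tetrahedral geometry. → tetrahedral.
For [Ir(PPh3)4]^+: Triphenylphosphine is neutral; balancing the +1 overall charge requires Ir(I). Group 9 minus oxidation state 1 gives a d⁸ configuration. A 5d d⁸ ion has a large crystal-field splitting; square planar leaves the high-energy d_{x²−y²} orbital empty and maximises CFSE. → square planar.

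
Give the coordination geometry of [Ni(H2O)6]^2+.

octahedral

Ligand charges: water is neutral. With an overall charge of +2 the nickel centre must be in the +2 oxidation state.
Ni sits in group 10, so the d-electron count is 10 − 2 = 8.
Coordination number: 6.
Six donors around a single metal centre give an octahedral coordination sphere.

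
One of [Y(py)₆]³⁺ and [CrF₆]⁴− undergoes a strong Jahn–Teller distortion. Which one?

[CrF₆]⁴−

[Y(py)₆]³⁺: Ligand charges: pyridine is neutral. With an overall charge of +3 the yttrium centre must be in the +3 oxidation state. Yttrium is a group-3 element; Y(III) is therefore d⁰. The d⁰ configuration leaves the e_g set evenly filled (or empty) — no strong Jahn–Teller driving force.
[CrF₆]⁴−: Summing ligand charges against the −4 overall charge gives an oxidation state of +2 for chromium. Group 6 minus oxidation state 2 gives a d⁴ configuration. Fluoride is a weak-field ligand for a first-row metal, so the complex is high-spin. The t₂g³e_g¹ (high-spin) configuration has an unevenly filled e_g set; the Jahn–Teller theorem predicts a tetragonal distortion (typically axial elongation) to lift the degeneracy.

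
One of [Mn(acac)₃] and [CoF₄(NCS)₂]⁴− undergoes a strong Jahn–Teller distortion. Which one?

[Mn(acac)₃]: Ligand charges: each acetylacetonate is −1. With an overall charge of 0 the manganese centre must be in the +3 oxidation state. Mn sits in group 7, so the d-electron count is 7 − 3 = 4. Acetylacetonate is a weak-field ligand for a first-row metal, so the complex is high-spin. The t₂g³e_g¹ (high-spin) configuration has an unevenly filled e_g set; the Jahn–Teller theorem predicts a tetragonal distortion (typically axial elongation) to lift the degeneracy.
[CoF₄(NCS)₂]⁴−: Each fluoride is −1; each isothiocyanate is −1; balancing the −4 overall charge requires Co(II). Cobalt is a group-9 element; Co(II) is therefore d⁷. Fluoride and isothiocyanate are weak-field ligands for a first-row metal, so the complex is high-spin. The d⁷ configuration leaves the e_g set evenly filled (or empty) — no strong Jahn–Teller driving force.

[Mn(acac)₃]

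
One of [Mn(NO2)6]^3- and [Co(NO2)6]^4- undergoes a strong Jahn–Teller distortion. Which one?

[Co(NO2)6]^4-

[Mn(NO2)6]^3-: Each nitro (N-bound nitrite) is −1; balancing the −3 overall charge requires Mn(III). Manganese is a group-7 element; Mn(III) is therefore d⁴. Nitro (N-bound nitrite) is a strong-field ligand (high in the spectrochemical series) for a first-row metal, so the complex is low-spin. The d⁴ configuration leaves the e_g set evenly filled (or empty) — no strong Jahn–Teller driving force.
[Co(NO2)6]^4-: Ligand charges: each nitro (N-bound nitrite) is −1. With an overall charge of −4 the cobalt centre must be in the +2 oxidation state. Co sits in group 9, so the d-electron count is 9 − 2 = 7. Nitro (N-bound nitrite) is a strong-field ligand (high in the spectrochemical series) for a first-row metal, so the complex is low-spin. The t₂g⁶e_g¹ (low-spin) configuration has an unevenly filled e_g set; the Jahn–Teller theorem predicts a tetragonal distortion (typically axial elongation) to lift the degeneracy.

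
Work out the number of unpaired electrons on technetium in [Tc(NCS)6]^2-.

3 unpaired electrons

Summing ligand charges against the −2 overall charge gives an oxidation state of +4 for technetium.
Technetium is a group-7 element; Tc(IV) is therefore d³.
In an octahedral field the d³ configuration is t₂g³e_g⁰ (only one arrangement possible), giving 3 unpaired electrons.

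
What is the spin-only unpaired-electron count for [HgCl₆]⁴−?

Summing ligand charges against the −4 overall charge gives an oxidation state of +2 for mercury.
Group 12 minus oxidation state 2 gives a d¹⁰ configuration.
In an octahedral field the d¹⁰ configuration is t₂g⁶e_g⁴, giving 0 unpaired electrons.

0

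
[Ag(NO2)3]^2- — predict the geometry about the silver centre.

trigonal planar

Summing ligand charges against the −2 overall charge gives an oxidation state of +1 for silver.
Group 11 minus oxidation state 1 gives a d¹⁰ configuration.
With 3 monodentate ligands the coordination number is 3.
Three ligands around a d¹⁰ centre minimise repulsion in a trigonal-planar arrangement.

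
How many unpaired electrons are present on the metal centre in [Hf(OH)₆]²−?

0 unpaired electrons

Ligand charges: each hydroxide is −1. With an overall charge of −2 the hafnium centre must be in the +4 oxidation state.
Group 4 minus oxidation state 4 gives a d⁰ configuration.
In an octahedral field the d⁰ configuration is t₂g⁰e_g⁰, giving 0 unpaired electrons.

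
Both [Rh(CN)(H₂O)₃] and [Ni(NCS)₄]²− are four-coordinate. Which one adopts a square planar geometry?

[Rh(CN)(H₂O)₃]

For [Rh(CN)(H₂O)₃]: Summing ligand charges against the 0 overall charge gives an oxidation state of +1 for rhodium. Group 9 minus oxidation state 1 gives a d⁸ configuration. A 4d d⁸ ion has a large crystal-field splitting; square planar leaves the high-energy d_{x²−y²} orbital empty and maximises CFSE. → square planar.
For [Ni(NCS)₄]²−: Each isothiocyanate is −1; balancing the −2 overall charge requires Ni(II). Nickel is a group-10 element; Ni(II) is therefore d⁸. Isothiocyanate is a weak-field ligand. With weak-field ligands the CFSE gain from square planar is small, so a 3d d⁸ ion takes the sterically preferred tetrahedral geometry. → tetrahedral.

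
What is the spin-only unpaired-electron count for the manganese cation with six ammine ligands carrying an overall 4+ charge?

3 unpaired electrons

Summing ligand charges against the +4 overall charge gives an oxidation state of +4 for manganese.
Group 7 minus oxidation state 4 gives a d³ configuration.
In an octahedral field the d³ configuration is t₂g³e_g⁰ (only one arrangement possible), giving 3 unpaired electrons.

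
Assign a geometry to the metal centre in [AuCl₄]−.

Summing ligand charges against the −1 overall charge gives an oxidation state of +3 for gold.
Group 11 minus oxidation state 3 gives a d⁸ configuration.
Coordination number: 4.
A 5d d⁸ ion has a large crystal-field splitting; square planar leaves the high-energy d_{x²−y²} orbital empty and maximises CFSE.

square planar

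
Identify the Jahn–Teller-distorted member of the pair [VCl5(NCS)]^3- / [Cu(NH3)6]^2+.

[VCl5(NCS)]^3-: Summing ligand charges against the −3 overall charge gives an oxidation state of +3 for vanadium. V sits in group 5, so the d-electron count is 5 − 3 = 2. The d² configuration leaves the e_g set evenly filled (or empty) — no strong Jahn–Teller driving force.
[Cu(NH3)6]^2+: Ligand charges: ammonia is neutral. With an overall charge of +2 the copper centre must be in the +2 oxidation state. Copper is a group-11 element; Cu(II) is therefore d⁹. The t₂g⁶e_g³ configuration has an unevenly filled e_g set; the Jahn–Teller theorem predicts a tetragonal distortion (typically axial elongation) to lift the degeneracy.

[Cu(NH3)6]^2+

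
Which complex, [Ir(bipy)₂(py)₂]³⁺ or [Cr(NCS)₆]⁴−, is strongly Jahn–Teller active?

[Ir(bipy)₂(py)₂]³⁺: 2,2′-bipyridine is neutral; pyridine is neutral; balancing the +3 overall charge requires Ir(III). Iridium is a group-9 element; Ir(III) is therefore d⁶. A 5d ion has a large Δₒ and is invariably low-spin. The d⁶ configuration leaves the e_g set evenly filled (or empty) — no strong Jahn–Teller driving force.
[Cr(NCS)₆]⁴−: Summing ligand charges against the −4 overall charge gives an oxidation state of +2 for chromium. Group 6 minus oxidation state 2 gives a d⁴ configuration. Isothiocyanate is a weak-field ligand for a first-row metal, so the complex is high-spin. The t₂g³e_g¹ (high-spin) configuration has an unevenly filled e_g set; the Jahn–Teller theorem predicts a tetragonal distortion (typically axial elongation) to lift the degeneracy.

[Cr(NCS)₆]⁴−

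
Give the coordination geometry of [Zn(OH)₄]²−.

Ligand charges: each hydroxide is −1. With an overall charge of −2 the zinc centre must be in the +2 oxidation state.
Zn sits in group 12, so the d-electron count is 12 − 2 = 10.
With 4 monodentate ligands the coordination number is 4.
A d¹⁰ ion has no crystal-field stabilisation preference between square planar and tetrahedral, so four ligands adopt the sterically favoured tetrahedral geometry.

tetrahedral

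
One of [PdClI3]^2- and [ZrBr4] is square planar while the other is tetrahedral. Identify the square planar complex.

[PdClI3]^2-

For [PdClI3]^2-: Each chloride is −1; each iodide is −1; balancing the −2 overall charge requires Pd(II). Pd sits in group 10, so the d-electron count is 10 − 2 = 8. A 4d d⁸ ion has a large crystal-field splitting; square planar leaves the high-energy d_{x²−y²} orbital empty and maximises CFSE. → square planar.
For [ZrBr4]: Each bromide is −1; balancing the 0 overall charge requires Zr(IV). Group 4 minus oxidation state 4 gives a d⁰ configuration. A d⁰ ion has no crystal-field stabilisation preference between square planar and tetrahedral, so four ligands adopt the sterically favoured tetrahedral geometry. → tetrahedral.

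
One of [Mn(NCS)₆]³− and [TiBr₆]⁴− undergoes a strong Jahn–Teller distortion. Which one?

[Mn(NCS)₆]³−

[Mn(NCS)₆]³−: Ligand charges: each isothiocyanate is −1. With an overall charge of −3 the manganese centre must be in the +3 oxidation state. Manganese is a group-7 element; Mn(III) is therefore d⁴. Isothiocyanate is a weak-field ligand for a first-row metal, so the complex is high-spin. The t₂g³e_g¹ (high-spin) configuration has an unevenly filled e_g set; the Jahn–Teller theorem predicts a tetragonal distortion (typically axial elongation) to lift the degeneracy.
[TiBr₆]⁴−: Each bromide is −1; balancing the −4 overall charge requires Ti(II). Titanium is a group-4 element; Ti(II) is therefore d². The d² configuration leaves the e_g set evenly filled (or empty) — no strong Jahn–Teller driving force.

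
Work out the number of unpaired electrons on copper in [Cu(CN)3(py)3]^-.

Summing ligand charges against the −1 overall charge gives an oxidation state of +2 for copper.
Group 11 minus oxidation state 2 gives a d⁹ configuration.
In an octahedral field the d⁹ configuration is t₂g⁶e_g³ (only one arrangement possible), giving 1 unpaired electron.

1 unpaired electron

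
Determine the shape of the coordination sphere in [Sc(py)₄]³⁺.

tetrahedral

Pyridine is neutral; balancing the +3 overall charge requires Sc(III).
Sc sits in group 3, so the d-electron count is 3 − 3 = 0.
With 4 monodentate ligands the coordination number is 4.
A d⁰ ion has no crystal-field stabilisation preference between square planar and tetrahedral, so four ligands adopt the sterically favoured tetrahedral geometry.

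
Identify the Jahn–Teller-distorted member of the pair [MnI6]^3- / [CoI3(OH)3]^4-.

[MnI6]^3-: Each iodide is −1; balancing the −3 overall charge requires Mn(III). Group 7 minus oxidation state 3 gives a d⁴ configuration. Iodide is a weak-field ligand for a first-row metal, so the complex is high-spin. The t₂g³e_g¹ (high-spin) configuration has an unevenly filled e_g set; the Jahn–Teller theorem predicts a tetragonal distortion (typically axial elongation) to lift the degeneracy.
[CoI3(OH)3]^4-: Each iodide is −1; each hydroxide is −1; balancing the −4 overall charge requires Co(II). Cobalt is a group-9 element; Co(II) is therefore d⁷. Hydroxide and iodide are weak-field ligands for a first-row metal, so the complex is high-spin. The d⁷ configuration leaves the e_g set evenly filled (or empty) — no strong Jahn–Teller driving force.

[MnI6]^3-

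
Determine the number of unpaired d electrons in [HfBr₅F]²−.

0 unpaired electrons

Summing ligand charges against the −2 overall charge gives an oxidation state of +4 for hafnium.
Hafnium is a group-4 element; Hf(IV) is therefore d⁰.
In an octahedral field the d⁰ configuration is t₂g⁰e_g⁰, giving 0 unpaired electrons.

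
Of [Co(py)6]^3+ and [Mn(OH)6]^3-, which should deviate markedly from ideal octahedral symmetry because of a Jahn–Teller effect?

[Mn(OH)6]^3-

[Co(py)6]^3+: Ligand charges: pyridine is neutral. With an overall charge of +3 the cobalt centre must be in the +3 oxidation state. Group 9 minus oxidation state 3 gives a d⁶ configuration. Co(III) has an exceptionally large octahedral splitting and is low-spin with essentially every ligand except fluoride. The d⁶ configuration leaves the e_g set evenly filled (or empty) — no strong Jahn–Teller driving force.
[Mn(OH)6]^3-: Ligand charges: each hydroxide is −1. With an overall charge of −3 the manganese centre must be in the +3 oxidation state. Mn sits in group 7, so the d-electron count is 7 − 3 = 4. Hydroxide is a weak-field ligand for a first-row metal, so the complex is high-spin. The t₂g³e_g¹ (high-spin) configuration has an unevenly filled e_g set; the Jahn–Teller theorem predicts a tetragonal distortion (typically axial elongation) to lift the degeneracy.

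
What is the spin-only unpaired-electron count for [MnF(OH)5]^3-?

4

Ligand charges: each fluoride is −1; each hydroxide is −1. With an overall charge of −3 the manganese centre must be in the +3 oxidation state.
Manganese is a group-7 element; Mn(III) is therefore d⁴.
The spin state decides the count: Fluoride and hydroxide are weak-field ligands for a first-row metal, so the complex is high-spin.
An octahedral high-spin d⁴ ion is t₂g³e_g¹, giving 4 unpaired electrons.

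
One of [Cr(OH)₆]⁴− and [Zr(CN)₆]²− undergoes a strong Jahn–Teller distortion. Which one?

[Cr(OH)₆]⁴−: Ligand charges: each hydroxide is −1. With an overall charge of −4 the chromium centre must be in the +2 oxidation state. Chromium is a group-6 element; Cr(II) is therefore d⁴. Hydroxide is a weak-field ligand for a first-row metal, so the complex is high-spin. The t₂g³e_g¹ (high-spin) configuration has an unevenly filled e_g set; the Jahn–Teller theorem predicts a tetragonal distortion (typically axial elongation) to lift the degeneracy.
[Zr(CN)₆]²−: Each cyanide is −1; balancing the −2 overall charge requires Zr(IV). Zr sits in group 4, so the d-electron count is 4 − 4 = 0. The d⁰ configuration leaves the e_g set evenly filled (or empty) — no strong Jahn–Teller driving force.

[Cr(OH)₆]⁴−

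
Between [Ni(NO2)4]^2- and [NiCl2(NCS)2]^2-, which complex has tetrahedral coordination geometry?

For [Ni(NO2)4]^2-: Ligand charges: each nitro (N-bound nitrite) is −1. With an overall charge of −2 the nickel centre must be in the +2 oxidation state. Nickel is a group-10 element; Ni(II) is therefore d⁸. Nitro (N-bound nitrite) is a strong-field ligand (high in the spectrochemical series). A 3d d⁸ ion with strong-field ligands gains enough CFSE to favour square planar over tetrahedral. → square planar.
For [NiCl2(NCS)2]^2-: Each chloride is −1; each isothiocyanate is −1; balancing the −2 overall charge requires Ni(II). Ni sits in group 10, so the d-electron count is 10 − 2 = 8. Chloride and isothiocyanate are weak-field ligands. With weak-field ligands the CFSE gain from square planar is small, so a 3d d⁸ ion takes the sterically preferred tetrahedral geometry. → tetrahedral.

[NiCl2(NCS)2]^2-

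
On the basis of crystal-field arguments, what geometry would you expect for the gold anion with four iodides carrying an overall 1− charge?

Summing ligand charges against the −1 overall charge gives an oxidation state of +3 for gold.
Gold is a group-11 element; Au(III) is therefore d⁸.
Coordination number: 4.
A 5d d⁸ ion has a large crystal-field splitting; square planar leaves the high-energy d_{x²−y²} orbital empty and maximises CFSE.

square planar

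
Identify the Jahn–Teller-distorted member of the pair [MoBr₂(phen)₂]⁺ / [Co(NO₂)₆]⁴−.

[MoBr₂(phen)₂]⁺: Ligand charges: each bromide is −1; 1,10-phenanthroline is neutral. With an overall charge of +1 the molybdenum centre must be in the +3 oxidation state. Group 6 minus oxidation state 3 gives a d³ configuration. The d³ configuration leaves the e_g set evenly filled (or empty) — no strong Jahn–Teller driving force.
[Co(NO₂)₆]⁴−: Each nitro (N-bound nitrite) is −1; balancing the −4 overall charge requires Co(II). Group 9 minus oxidation state 2 gives a d⁷ configuration. Nitro (N-bound nitrite) is a strong-field ligand (high in the spectrochemical series) for a first-row metal, so the complex is low-spin. The t₂g⁶e_g¹ (low-spin) configuration has an unevenly filled e_g set; the Jahn–Teller theorem predicts a tetragonal distortion (typically axial elongation) to lift the degeneracy.

[Co(NO₂)₆]⁴−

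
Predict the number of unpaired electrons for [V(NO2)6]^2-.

Summing ligand charges against the −2 overall charge gives an oxidation state of +4 for vanadium.
V sits in group 5, so the d-electron count is 5 − 4 = 1.
In an octahedral field the d¹ configuration is t₂g¹e_g⁰ (only one arrangement possible), giving 1 unpaired electron.

1 unpaired electron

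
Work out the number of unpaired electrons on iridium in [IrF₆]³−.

0 unpaired electrons

Each fluoride is −1; balancing the −3 overall charge requires Ir(III).
Ir sits in group 9, so the d-electron count is 9 − 3 = 6.
The spin state decides the count: a 5d ion has a large Δₒ and is invariably low-spin.
An octahedral low-spin d⁶ ion is t₂g⁶e_g⁰, giving 0 unpaired electrons.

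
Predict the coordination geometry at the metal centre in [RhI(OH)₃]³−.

square planar

Ligand charges: each iodide is −1; each hydroxide is −1. With an overall charge of −3 the rhodium centre must be in the +1 oxidation state.
Group 9 minus oxidation state 1 gives a d⁸ configuration.
With 4 monodentate ligands the coordination number is 4.
A 4d d⁸ ion has a large crystal-field splitting; square planar leaves the high-energy d_{x²−y²} orbital empty and maximises CFSE.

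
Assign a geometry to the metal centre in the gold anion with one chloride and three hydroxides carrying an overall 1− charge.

square planar

Ligand charges: each chloride is −1; each hydroxide is −1. With an overall charge of −1 the gold centre must be in the +3 oxidation state.
Au sits in group 11, so the d-electron count is 11 − 3 = 8.
With 4 monodentate ligands the coordination number is 4.
A 5d d⁸ ion has a large crystal-field splitting; square planar leaves the high-energy d_{x²−y²} orbital empty and maximises CFSE.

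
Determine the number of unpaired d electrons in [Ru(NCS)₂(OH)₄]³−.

Each isothiocyanate is −1; each hydroxide is −1; balancing the −3 overall charge requires Ru(III).
Group 8 minus oxidation state 3 gives a d⁵ configuration.
The spin state decides the count: a 4d ion has a large Δₒ and is invariably low-spin.
An octahedral low-spin d⁵ ion is t₂g⁵e_g⁰, giving 1 unpaired electron.

1 unpaired electron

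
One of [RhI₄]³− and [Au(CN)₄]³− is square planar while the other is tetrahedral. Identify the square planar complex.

[RhI₄]³−

For [RhI₄]³−: Each iodide is −1; balancing the −3 overall charge requires Rh(I). Rh sits in group 9, so the d-electron count is 9 − 1 = 8. A 4d d⁸ ion has a large crystal-field splitting; square planar leaves the high-energy d_{x²−y²} orbital empty and maximises CFSE. → square planar.
For [Au(CN)₄]³−: Ligand charges: each cyanide is −1. With an overall charge of −3 the gold centre must be in the +1 oxidation state. Group 11 minus oxidation state 1 gives a d¹⁰ configuration. A d¹⁰ ion has no crystal-field stabilisation preference between square planar and tetrahedral, so four ligands adopt the sterically favoured tetrahedral geometry. → tetrahedral.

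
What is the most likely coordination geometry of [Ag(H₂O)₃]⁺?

trigonal planar

Ligand charges: water is neutral. With an overall charge of +1 the silver centre must be in the +1 oxidation state.
Ag sits in group 11, so the d-electron count is 11 − 1 = 10.
Coordination number: 3.
Three ligands around a d¹⁰ centre minimise repulsion in a trigonal-planar arrangement.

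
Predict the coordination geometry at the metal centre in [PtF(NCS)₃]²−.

Ligand charges: each fluoride is −1; each isothiocyanate is −1. With an overall charge of −2 the platinum centre must be in the +2 oxidation state.
Platinum is a group-10 element; Pt(II) is therefore d⁸.
Coordination number: 4.
A 5d d⁸ ion has a large crystal-field splitting; square planar leaves the high-energy d_{x²−y²} orbital empty and maximises CFSE.

square planar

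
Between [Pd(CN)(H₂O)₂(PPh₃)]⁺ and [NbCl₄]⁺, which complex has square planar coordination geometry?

For [Pd(CN)(H₂O)₂(PPh₃)]⁺: Ligand charges: each cyanide is −1; water is neutral; triphenylphosphine is neutral. With an overall charge of +1 the palladium centre must be in the +2 oxidation state. Pd sits in group 10, so the d-electron count is 10 − 2 = 8. A 4d d⁸ ion has a large crystal-field splitting; square planar leaves the high-energy d_{x²−y²} orbital empty and maximises CFSE. → square planar.
For [NbCl₄]⁺: Summing ligand charges against the +1 overall charge gives an oxidation state of +5 for niobium. Group 5 minus oxidation state 5 gives a d⁰ configuration. A d⁰ ion has no crystal-field stabilisation preference between square planar and tetrahedral, so four ligands adopt the sterically favoured tetrahedral geometry. → tetrahedral.

[Pd(CN)(H₂O)₂(PPh₃)]⁺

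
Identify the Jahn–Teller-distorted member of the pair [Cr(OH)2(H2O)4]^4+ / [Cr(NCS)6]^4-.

[Cr(NCS)6]^4-

[Cr(OH)2(H2O)4]^4+: Ligand charges: each hydroxide is −1; water is neutral. With an overall charge of +4 the chromium centre must be in the +6 oxidation state. Chromium is a group-6 element; Cr(VI) is therefore d⁰. The d⁰ configuration leaves the e_g set evenly filled (or empty) — no strong Jahn–Teller driving force.
[Cr(NCS)6]^4-: Ligand charges: each isothiocyanate is −1. With an overall charge of −4 the chromium centre must be in the +2 oxidation state. Chromium is a group-6 element; Cr(II) is therefore d⁴. Isothiocyanate is a weak-field ligand for a first-row metal, so the complex is high-spin. The t₂g³e_g¹ (high-spin) configuration has an unevenly filled e_g set; the Jahn–Teller theorem predicts a tetragonal distortion (typically axial elongation) to lift the degeneracy.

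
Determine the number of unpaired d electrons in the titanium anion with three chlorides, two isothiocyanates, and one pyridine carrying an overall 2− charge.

Each chloride is −1; each isothiocyanate is −1; pyridine is neutral; balancing the −2 overall charge requires Ti(III).
Ti sits in group 4, so the d-electron count is 4 − 3 = 1.
In an octahedral field the d¹ configuration is t₂g¹e_g⁰ (only one arrangement possible), giving 1 unpaired electron.

1 unpaired electron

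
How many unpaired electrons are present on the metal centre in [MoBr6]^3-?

Ligand charges: each bromide is −1. With an overall charge of −3 the molybdenum centre must be in the +3 oxidation state.
Group 6 minus oxidation state 3 gives a d³ configuration.
In an octahedral field the d³ configuration is t₂g³e_g⁰ (only one arrangement possible), giving 3 unpaired electrons.

3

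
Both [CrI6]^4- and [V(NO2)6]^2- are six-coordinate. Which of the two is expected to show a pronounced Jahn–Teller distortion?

[CrI6]^4-: Summing ligand charges against the −4 overall charge gives an oxidation state of +2 for chromium. Cr sits in group 6, so the d-electron count is 6 − 2 = 4. Iodide is a weak-field ligand for a first-row metal, so the complex is high-spin. The t₂g³e_g¹ (high-spin) configuration has an unevenly filled e_g set; the Jahn–Teller theorem predicts a tetragonal distortion (typically axial elongation) to lift the degeneracy.
[V(NO2)6]^2-: Ligand charges: each nitro (N-bound nitrite) is −1. With an overall charge of −2 the vanadium centre must be in the +4 oxidation state. V sits in group 5, so the d-electron count is 5 − 4 = 1. The d¹ configuration leaves the e_g set evenly filled (or empty) — no strong Jahn–Teller driving force.

[CrI6]^4-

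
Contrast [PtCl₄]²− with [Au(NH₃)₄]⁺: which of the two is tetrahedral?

For [PtCl₄]²−: Ligand charges: each chloride is −1. With an overall charge of −2 the platinum centre must be in the +2 oxidation state. Pt sits in group 10, so the d-electron count is 10 − 2 = 8. A 5d d⁸ ion has a large crystal-field splitting; square planar leaves the high-energy d_{x²−y²} orbital empty and maximises CFSE. → square planar.
For [Au(NH₃)₄]⁺: Summing ligand charges against the +1 overall charge gives an oxidation state of +1 for gold. Gold is a group-11 element; Au(I) is therefore d¹⁰. A d¹⁰ ion has no crystal-field stabilisation preference between square planar and tetrahedral, so four ligands adopt the sterically favoured tetrahedral geometry. → tetrahedral.

[Au(NH₃)₄]⁺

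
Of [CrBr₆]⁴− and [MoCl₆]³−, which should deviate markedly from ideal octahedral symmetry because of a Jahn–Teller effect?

[CrBr₆]⁴−: Summing ligand charges against the −4 overall charge gives an oxidation state of +2 for chromium. Chromium is a group-6 element; Cr(II) is therefore d⁴. Bromide is a weak-field ligand for a first-row metal, so the complex is high-spin. The t₂g³e_g¹ (high-spin) configuration has an unevenly filled e_g set; the Jahn–Teller theorem predicts a tetragonal distortion (typically axial elongation) to lift the degeneracy.
[MoCl₆]³−: Ligand charges: each chloride is −1. With an overall charge of −3 the molybdenum centre must be in the +3 oxidation state. Molybdenum is a group-6 element; Mo(III) is therefore d³. The d³ configuration leaves the e_g set evenly filled (or empty) — no strong Jahn–Teller driving force.

[CrBr₆]⁴−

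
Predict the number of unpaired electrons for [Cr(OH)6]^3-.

3 unpaired electrons

Summing ligand charges against the −3 overall charge gives an oxidation state of +3 for chromium.
Group 6 minus oxidation state 3 gives a d³ configuration.
In an octahedral field the d³ configuration is t₂g³e_g⁰ (only one arrangement possible), giving 3 unpaired electrons.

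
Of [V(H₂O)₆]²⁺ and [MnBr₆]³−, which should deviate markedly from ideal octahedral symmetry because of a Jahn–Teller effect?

[MnBr₆]³−

[V(H₂O)₆]²⁺: Water is neutral; balancing the +2 overall charge requires V(II). Vanadium is a group-5 element; V(II) is therefore d³. The d³ configuration leaves the e_g set evenly filled (or empty) — no strong Jahn–Teller driving force.
[MnBr₆]³−: Each bromide is −1; balancing the −3 overall charge requires Mn(III). Mn sits in group 7, so the d-electron count is 7 − 3 = 4. Bromide is a weak-field ligand for a first-row metal, so the complex is high-spin. The t₂g³e_g¹ (high-spin) configuration has an unevenly filled e_g set; the Jahn–Teller theorem predicts a tetragonal distortion (typically axial elongation) to lift the degeneracy.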